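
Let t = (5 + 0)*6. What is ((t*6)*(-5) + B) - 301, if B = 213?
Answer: -988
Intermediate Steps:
t = 30 (t = 5*6 = 30)
((t*6)*(-5) + B) - 301 = ((30*6)*(-5) + 213) - 301 = (180*(-5) + 213) - 301 = (-900 + 213) - 301 = -687 - 301 = -988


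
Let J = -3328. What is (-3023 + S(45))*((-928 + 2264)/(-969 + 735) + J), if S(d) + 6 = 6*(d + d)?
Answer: 970819516/117 ≈ 8.2976e+6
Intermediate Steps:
S(d) = -6 + 12*d (S(d) = -6 + 6*(d + d) = -6 + 6*(2*d) = -6 + 12*d)
(-3023 + S(45))*((-928 + 2264)/(-969 + 735) + J) = (-3023 + (-6 + 12*45))*((-928 + 2264)/(-969 + 735) - 3328) = (-3023 + (-6 + 540))*(1336/(-234) - 3328) = (-3023 + 534)*(1336*(-1/234) - 3328) = -2489*(-668/117 - 3328) = -2489*(-390044/117) = 970819516/117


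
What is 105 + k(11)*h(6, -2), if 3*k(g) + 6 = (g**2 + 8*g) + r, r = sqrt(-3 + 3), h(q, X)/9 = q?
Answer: 3759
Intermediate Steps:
h(q, X) = 9*q
r = 0 (r = sqrt(0) = 0)
k(g) = -2 + g**2/3 + 8*g/3 (k(g) = -2 + ((g**2 + 8*g) + 0)/3 = -2 + (g**2 + 8*g)/3 = -2 + (g**2/3 + 8*g/3) = -2 + g**2/3 + 8*g/3)
105 + k(11)*h(6, -2) = 105 + (-2 + (1/3)*11**2 + (8/3)*11)*(9*6) = 105 + (-2 + (1/3)*121 + 88/3)*54 = 105 + (-2 + 121/3 + 88/3)*54 = 105 + (203/3)*54 = 105 + 3654 = 3759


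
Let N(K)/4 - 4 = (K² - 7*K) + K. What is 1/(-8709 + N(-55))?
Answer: 1/4727 ≈ 0.00021155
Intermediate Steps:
N(K) = 16 - 24*K + 4*K² (N(K) = 16 + 4*((K² - 7*K) + K) = 16 + 4*(K² - 6*K) = 16 + (-24*K + 4*K²) = 16 - 24*K + 4*K²)
1/(-8709 + N(-55)) = 1/(-8709 + (16 - 24*(-55) + 4*(-55)²)) = 1/(-8709 + (16 + 1320 + 4*3025)) = 1/(-8709 + (16 + 1320 + 12100)) = 1/(-8709 + 13436) = 1/4727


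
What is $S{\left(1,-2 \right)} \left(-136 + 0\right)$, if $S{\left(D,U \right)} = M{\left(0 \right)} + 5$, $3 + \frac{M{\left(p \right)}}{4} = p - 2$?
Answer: $2040$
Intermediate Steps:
$M{\left(p \right)} = -20 + 4 p$ ($M{\left(p \right)} = -12 + 4 \left(p - 2\right) = -12 + 4 \left(-2 + p\right) = -12 + \left(-8 + 4 p\right) = -20 + 4 p$)
$S{\left(D,U \right)} = -15$ ($S{\left(D,U \right)} = \left(-20 + 4 \cdot 0\right) + 5 = \left(-20 + 0\right) + 5 = -20 + 5 = -15$)
$S{\left(1,-2 \right)} \left(-136 + 0\right) = - 15 \left(-136 + 0\right) = \left(-15\right) \left(-136\right) = 2040$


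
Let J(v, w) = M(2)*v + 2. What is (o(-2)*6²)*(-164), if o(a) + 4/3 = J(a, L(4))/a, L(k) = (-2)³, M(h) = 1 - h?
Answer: 19680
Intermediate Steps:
L(k) = -8
J(v, w) = 2 - v (J(v, w) = (1 - 1*2)*v + 2 = (1 - 2)*v + 2 = -v + 2 = 2 - v)
o(a) = -4/3 + (2 - a)/a
(o(-2)*6²)*(-164) = ((-7/3 + 2/(-2))*6²)*(-164) = ((-7/3 + 2*(-½))*36)*(-164) = ((-7/3 - 1)*36)*(-164) = -10/3*36*(-164) = -120*(-164) = 19680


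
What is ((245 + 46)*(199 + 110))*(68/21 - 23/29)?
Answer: 44629797/203 ≈ 2.1985e+5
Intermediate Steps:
((245 + 46)*(199 + 110))*(68/21 - 23/29) = (291*309)*(68*(1/21) - 23*1/29) = 89919*(68/21 - 23/29) = 89919*(1489/609) = 44629797/203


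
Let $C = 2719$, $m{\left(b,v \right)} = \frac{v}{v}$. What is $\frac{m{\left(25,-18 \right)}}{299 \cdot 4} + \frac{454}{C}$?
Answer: $\frac{545703}{3251924} \approx 0.16781$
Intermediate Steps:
$m{\left(b,v \right)} = 1$
$\frac{m{\left(25,-18 \right)}}{299 \cdot 4} + \frac{454}{C} = 1 \frac{1}{299 \cdot 4} + \frac{454}{2719} = 1 \cdot \frac{1}{1196} + 454 \cdot \frac{1}{2719} = 1 \cdot \frac{1}{1196} + \frac{454}{2719} = \frac{1}{1196} + \frac{454}{2719} = \frac{545703}{3251924}$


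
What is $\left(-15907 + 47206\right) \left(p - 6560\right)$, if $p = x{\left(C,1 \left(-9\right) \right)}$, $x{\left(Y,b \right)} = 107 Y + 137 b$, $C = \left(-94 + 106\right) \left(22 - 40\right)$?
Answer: $-967295595$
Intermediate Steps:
$C = -216$ ($C = 12 \left(-18\right) = -216$)
$p = -24345$ ($p = 107 \left(-216\right) + 137 \cdot 1 \left(-9\right) = -23112 + 137 \left(-9\right) = -23112 - 1233 = -24345$)
$\left(-15907 + 47206\right) \left(p - 6560\right) = \left(-15907 + 47206\right) \left(-24345 - 6560\right) = 31299 \left(-30905\right) = -967295595$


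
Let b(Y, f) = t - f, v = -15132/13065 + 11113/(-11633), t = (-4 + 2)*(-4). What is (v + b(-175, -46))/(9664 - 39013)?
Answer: -202204511/114374667195 ≈ -0.0017679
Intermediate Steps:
t = 8 (t = -2*(-4) = 8)
v = -8236459/3897055 (v = -15132*1/13065 + 11113*(-1/11633) = -388/335 - 11113/11633 = -8236459/3897055 ≈ -2.1135)
b(Y, f) = 8 - f
(v + b(-175, -46))/(9664 - 39013) = (-8236459/3897055 + (8 - 1*(-46)))/(9664 - 39013) = (-8236459/3897055 + (8 + 46))/(-29349) = (-8236459/3897055 + 54)*(-1/29349) = (202204511/3897055)*(-1/29349) = -202204511/114374667195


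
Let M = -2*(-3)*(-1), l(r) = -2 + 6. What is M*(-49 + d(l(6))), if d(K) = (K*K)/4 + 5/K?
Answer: 525/2 ≈ 262.50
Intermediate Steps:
l(r) = 4
M = -6 (M = 6*(-1) = -6)
d(K) = 5/K + K²/4 (d(K) = K²*(¼) + 5/K = K²/4 + 5/K = 5/K + K²/4)
M*(-49 + d(l(6))) = -6*(-49 + (¼)*(20 + 4³)/4) = -6*(-49 + (¼)*(¼)*(20 + 64)) = -6*(-49 + (¼)*(¼)*84) = -6*(-49 + 21/4) = -6*(-175/4) = 525/2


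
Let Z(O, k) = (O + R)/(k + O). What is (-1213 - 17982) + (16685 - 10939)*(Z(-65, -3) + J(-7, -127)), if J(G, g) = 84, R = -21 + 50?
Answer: 466511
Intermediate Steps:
R = 29
Z(O, k) = (29 + O)/(O + k) (Z(O, k) = (O + 29)/(k + O) = (29 + O)/(O + k))
(-1213 - 17982) + (16685 - 10939)*(Z(-65, -3) + J(-7, -127)) = (-1213 - 17982) + (16685 - 10939)*((29 - 65)/(-65 - 3) + 84) = -19195 + 5746*(-36/(-68) + 84) = -19195 + 5746*(-1/68*(-36) + 84) = -19195 + 5746*(9/17 + 84) = -19195 + 5746*(1437/17) = -19195 + 485706 = 466511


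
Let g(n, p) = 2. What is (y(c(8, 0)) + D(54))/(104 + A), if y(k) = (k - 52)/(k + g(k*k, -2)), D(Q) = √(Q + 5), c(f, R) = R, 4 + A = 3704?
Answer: -13/1902 + √59/3804 ≈ -0.0048157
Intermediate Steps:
A = 3700 (A = -4 + 3704 = 3700)
D(Q) = √(5 + Q)
y(k) = (-52 + k)/(2 + k) (y(k) = (k - 52)/(k + 2) = (-52 + k)/(2 + k))
(y(c(8, 0)) + D(54))/(104 + A) = ((-52 + 0)/(2 + 0) + √(5 + 54))/(104 + 3700) = (-52/2 + √59)/3804 = ((½)*(-52) + √59)*(1/3804) = (-26 + √59)*(1/3804) = -13/1902 + √59/3804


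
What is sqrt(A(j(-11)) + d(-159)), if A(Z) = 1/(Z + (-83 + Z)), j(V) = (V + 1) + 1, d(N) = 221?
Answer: 12*sqrt(15655)/101 ≈ 14.866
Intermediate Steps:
j(V) = 2 + V (j(V) = (1 + V) + 1 = 2 + V)
A(Z) = 1/(-83 + 2*Z)
sqrt(A(j(-11)) + d(-159)) = sqrt(1/(-83 + 2*(2 - 11)) + 221) = sqrt(1/(-83 + 2*(-9)) + 221) = sqrt(1/(-83 - 18) + 221) = sqrt(1/(-101) + 221) = sqrt(-1/101 + 221) = sqrt(22320/101) = 12*sqrt(15655)/101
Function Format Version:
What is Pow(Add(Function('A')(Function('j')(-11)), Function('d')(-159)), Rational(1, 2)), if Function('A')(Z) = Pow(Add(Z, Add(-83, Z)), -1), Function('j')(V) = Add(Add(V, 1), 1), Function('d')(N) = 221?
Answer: Mul(Rational(12, 101), Pow(15655, Rational(1, 2))) ≈ 14.866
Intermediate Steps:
Function('j')(V) = Add(2, V) (Function('j')(V) = Add(Add(1, V), 1) = Add(2, V))
Function('A')(Z) = Pow(Add(-83, Mul(2, Z)), -1)
Pow(Add(Function('A')(Function('j')(-11)), Function('d')(-159)), Rational(1, 2)) = Pow(Add(Pow(Add(-83, Mul(2, Add(2, -11))), -1), 221), Rational(1, 2)) = Pow(Add(Pow(Add(-83, Mul(2, -9)), -1), 221), Rational(1, 2)) = Pow(Add(Pow(Add(-83, -18), -1), 221), Rational(1, 2)) = Pow(Add(Pow(-101, -1), 221), Rational(1, 2)) = Pow(Add(Rational(-1, 101), 221), Rational(1, 2)) = Pow(Rational(22320, 101), Rational(1, 2)) = Mul(Rational(12, 101), Pow(15655, Rational(1, 2)))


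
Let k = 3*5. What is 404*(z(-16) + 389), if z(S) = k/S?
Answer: 627109/4 ≈ 1.5678e+5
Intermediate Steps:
k = 15
z(S) = 15/S
404*(z(-16) + 389) = 404*(15/(-16) + 389) = 404*(15*(-1/16) + 389) = 404*(-15/16 + 389) = 404*(6209/16) = 627109/4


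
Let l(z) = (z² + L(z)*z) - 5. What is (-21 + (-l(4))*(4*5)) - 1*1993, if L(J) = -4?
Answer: -1914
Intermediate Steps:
l(z) = -5 + z² - 4*z (l(z) = (z² - 4*z) - 5 = -5 + z² - 4*z)
(-21 + (-l(4))*(4*5)) - 1*1993 = (-21 + (-(-5 + 4² - 4*4))*(4*5)) - 1*1993 = (-21 - (-5 + 16 - 16)*20) - 1993 = (-21 - 1*(-5)*20) - 1993 = (-21 + 5*20) - 1993 = (-21 + 100) - 1993 = 79 - 1993 = -1914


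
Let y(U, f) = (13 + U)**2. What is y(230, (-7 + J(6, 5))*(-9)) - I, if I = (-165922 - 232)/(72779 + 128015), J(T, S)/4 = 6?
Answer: 5928425530/100397 ≈ 59050.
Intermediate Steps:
J(T, S) = 24 (J(T, S) = 4*6 = 24)
I = -83077/100397 (I = -166154/200794 = -166154*1/200794 = -83077/100397 ≈ -0.82749)
y(230, (-7 + J(6, 5))*(-9)) - I = (13 + 230)**2 - 1*(-83077/100397) = 243**2 + 83077/100397 = 59049 + 83077/100397 = 5928425530/100397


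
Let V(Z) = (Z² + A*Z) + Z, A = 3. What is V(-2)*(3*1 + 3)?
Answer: -24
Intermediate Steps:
V(Z) = Z² + 4*Z (V(Z) = (Z² + 3*Z) + Z = Z² + 4*Z)
V(-2)*(3*1 + 3) = (-2*(4 - 2))*(3*1 + 3) = (-2*2)*(3 + 3) = -4*6 = -24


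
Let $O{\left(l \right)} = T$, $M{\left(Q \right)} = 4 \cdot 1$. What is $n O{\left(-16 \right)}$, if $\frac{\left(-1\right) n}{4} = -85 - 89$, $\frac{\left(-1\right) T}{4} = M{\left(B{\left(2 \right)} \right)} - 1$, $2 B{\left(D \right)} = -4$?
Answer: $-8352$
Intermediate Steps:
$B{\left(D \right)} = -2$ ($B{\left(D \right)} = \frac{1}{2} \left(-4\right) = -2$)
$M{\left(Q \right)} = 4$
$T = -12$ ($T = - 4 \left(4 - 1\right) = \left(-4\right) 3 = -12$)
$n = 696$ ($n = - 4 \left(-85 - 89\right) = \left(-4\right) \left(-174\right) = 696$)
$O{\left(l \right)} = -12$
$n O{\left(-16 \right)} = 696 \left(-12\right) = -8352$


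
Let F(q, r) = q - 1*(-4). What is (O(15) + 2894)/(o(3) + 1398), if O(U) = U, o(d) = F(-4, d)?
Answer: 2909/1398 ≈ 2.0808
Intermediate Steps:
F(q, r) = 4 + q (F(q, r) = q + 4 = 4 + q)
o(d) = 0 (o(d) = 4 - 4 = 0)
(O(15) + 2894)/(o(3) + 1398) = (15 + 2894)/(0 + 1398) = 2909/1398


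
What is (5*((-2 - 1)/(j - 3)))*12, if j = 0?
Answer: 60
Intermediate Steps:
(5*((-2 - 1)/(j - 3)))*12 = (5*((-2 - 1)/(0 - 3)))*12 = (5*(-3/(-3)))*12 = (5*(-3*(-1/3)))*12 = (5*1)*12 = 5*12 = 60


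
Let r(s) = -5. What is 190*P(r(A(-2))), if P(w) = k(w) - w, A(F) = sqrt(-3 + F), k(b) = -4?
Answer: 190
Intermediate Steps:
P(w) = -4 - w
190*P(r(A(-2))) = 190*(-4 - 1*(-5)) = 190*(-4 + 5) = 190*1 = 190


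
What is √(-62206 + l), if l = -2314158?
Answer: 2*I*√594091 ≈ 1541.5*I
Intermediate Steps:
√(-62206 + l) = √(-62206 - 2314158) = √(-2376364) = 2*I*√594091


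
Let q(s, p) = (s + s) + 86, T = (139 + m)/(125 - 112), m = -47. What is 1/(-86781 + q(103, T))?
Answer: -1/86489 ≈ -1.1562e-5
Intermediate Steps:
T = 92/13 (T = (139 - 47)/(125 - 112) = 92/13 ≈ 7.0769)
q(s, p) = 86 + 2*s (q(s, p) = 2*s + 86 = 86 + 2*s)
1/(-86781 + q(103, T)) = 1/(-86781 + (86 + 2*103)) = 1/(-86781 + (86 + 206)) = 1/(-86781 + 292) = 1/(-86489) = -1/86489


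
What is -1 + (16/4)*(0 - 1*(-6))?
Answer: 23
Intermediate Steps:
-1 + (16/4)*(0 - 1*(-6)) = -1 + (16*(¼))*(0 + 6) = -1 + 4*6 = -1 + 24 = 23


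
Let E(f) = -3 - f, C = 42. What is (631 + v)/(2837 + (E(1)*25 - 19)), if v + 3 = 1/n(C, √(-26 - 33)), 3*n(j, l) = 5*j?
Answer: 43961/190260 ≈ 0.23106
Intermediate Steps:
n(j, l) = 5*j/3 (n(j, l) = (5*j)/3 = 5*j/3)
v = -209/70 (v = -3 + 1/((5/3)*42) = -3 + 1/70 = -209/70 ≈ -2.9857)
(631 + v)/(2837 + (E(1)*25 - 19)) = (631 - 209/70)/(2837 + ((-3 - 1*1)*25 - 19)) = 43961/(70*(2837 + ((-3 - 1)*25 - 19))) = 43961/(70*(2837 + (-4*25 - 19))) = 43961/(70*(2837 + (-100 - 19))) = 43961/(70*(2837 - 119)) = (43961/70)/2718 = (43961/70)*(1/2718) = 43961/190260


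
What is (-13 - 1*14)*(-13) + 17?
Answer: 368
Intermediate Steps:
(-13 - 1*14)*(-13) + 17 = (-13 - 14)*(-13) + 17 = -27*(-13) + 17 = 351 + 17 = 368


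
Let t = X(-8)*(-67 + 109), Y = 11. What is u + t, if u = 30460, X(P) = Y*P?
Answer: 26764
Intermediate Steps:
X(P) = 11*P
t = -3696 (t = (11*(-8))*(-67 + 109) = -88*42 = -3696)
u + t = 30460 - 3696 = 26764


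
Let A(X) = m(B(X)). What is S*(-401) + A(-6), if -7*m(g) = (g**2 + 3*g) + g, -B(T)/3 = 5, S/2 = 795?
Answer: -4463295/7 ≈ -6.3761e+5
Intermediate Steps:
S = 1590 (S = 2*795 = 1590)
B(T) = -15 (B(T) = -3*5 = -15)
m(g) = -4*g/7 - g**2/7 (m(g) = -((g**2 + 3*g) + g)/7 = -(g**2 + 4*g)/7 = -4*g/7 - g**2/7)
A(X) = -165/7 (A(X) = -1/7*(-15)*(4 - 15) = -1/7*(-15)*(-11) = -165/7)
S*(-401) + A(-6) = 1590*(-401) - 165/7 = -637590 - 165/7 = -4463295/7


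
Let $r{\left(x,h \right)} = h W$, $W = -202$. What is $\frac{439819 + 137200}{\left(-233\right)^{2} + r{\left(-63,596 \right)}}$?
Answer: $- \frac{577019}{66103} \approx -8.7291$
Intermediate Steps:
$r{\left(x,h \right)} = - 202 h$ ($r{\left(x,h \right)} = h \left(-202\right) = - 202 h$)
$\frac{439819 + 137200}{\left(-233\right)^{2} + r{\left(-63,596 \right)}} = \frac{439819 + 137200}{\left(-233\right)^{2} - 120392} = \frac{577019}{54289 - 120392} = \frac{577019}{-66103} = 577019 \left(- \frac{1}{66103}\right) = - \frac{577019}{66103}$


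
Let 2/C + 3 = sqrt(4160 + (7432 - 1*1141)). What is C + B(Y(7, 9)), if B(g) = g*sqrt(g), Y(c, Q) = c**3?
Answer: 3/5221 + 2401*sqrt(7) + sqrt(10451)/5221 ≈ 6352.5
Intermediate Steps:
B(g) = g**(3/2)
C = 2/(-3 + sqrt(10451)) (C = 2/(-3 + sqrt(4160 + (7432 - 1*1141))) = 2/(-3 + sqrt(4160 + (7432 - 1141))) = 2/(-3 + sqrt(4160 + 6291)) = 2/(-3 + sqrt(10451)) ≈ 0.020155)
C + B(Y(7, 9)) = (3/5221 + sqrt(10451)/5221) + (7**3)**(3/2) = (3/5221 + sqrt(10451)/5221) + 343**(3/2) = (3/5221 + sqrt(10451)/5221) + 2401*sqrt(7) = 3/5221 + 2401*sqrt(7) + sqrt(10451)/5221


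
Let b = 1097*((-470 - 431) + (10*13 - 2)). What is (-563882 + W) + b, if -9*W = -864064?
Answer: -11842703/9 ≈ -1.3159e+6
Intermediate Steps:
W = 864064/9 (W = -⅑*(-864064) = 864064/9 ≈ 96007.)
b = -847981 (b = 1097*(-901 + (130 - 2)) = 1097*(-901 + 128) = 1097*(-773) = -847981)
(-563882 + W) + b = (-563882 + 864064/9) - 847981 = -4210874/9 - 847981 = -11842703/9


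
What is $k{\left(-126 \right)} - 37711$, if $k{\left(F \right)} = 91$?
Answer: $-37620$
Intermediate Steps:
$k{\left(-126 \right)} - 37711 = 91 - 37711 = -37620$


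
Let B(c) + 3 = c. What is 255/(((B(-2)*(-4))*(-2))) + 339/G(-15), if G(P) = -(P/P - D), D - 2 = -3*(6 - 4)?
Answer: -2967/40 ≈ -74.175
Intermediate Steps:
B(c) = -3 + c
D = -4 (D = 2 - 3*(6 - 4) = 2 - 3*2 = 2 - 6 = -4)
G(P) = -5 (G(P) = -(P/P - 1*(-4)) = -(1 + 4) = -1*5 = -5)
255/(((B(-2)*(-4))*(-2))) + 339/G(-15) = 255/((((-3 - 2)*(-4))*(-2))) + 339/(-5) = 255/((-5*(-4)*(-2))) + 339*(-1/5) = 255/((20*(-2))) - 339/5 = 255/(-40) - 339/5 = 255*(-1/40) - 339/5 = -51/8 - 339/5 = -2967/40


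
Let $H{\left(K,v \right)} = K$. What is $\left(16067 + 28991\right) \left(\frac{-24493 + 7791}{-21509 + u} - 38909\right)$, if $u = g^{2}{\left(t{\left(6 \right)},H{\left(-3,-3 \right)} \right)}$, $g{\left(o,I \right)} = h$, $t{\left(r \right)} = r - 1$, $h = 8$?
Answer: $- \frac{37595800569574}{21445} \approx -1.7531 \cdot 10^{9}$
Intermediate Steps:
$t{\left(r \right)} = -1 + r$
$g{\left(o,I \right)} = 8$
$u = 64$ ($u = 8^{2} = 64$)
$\left(16067 + 28991\right) \left(\frac{-24493 + 7791}{-21509 + u} - 38909\right) = \left(16067 + 28991\right) \left(\frac{-24493 + 7791}{-21509 + 64} - 38909\right) = 45058 \left(- \frac{16702}{-21445} - 38909\right) = 45058 \left(\left(-16702\right) \left(- \frac{1}{21445}\right) - 38909\right) = 45058 \left(\frac{16702}{21445} - 38909\right) = 45058 \left(- \frac{834386803}{21445}\right) = - \frac{37595800569574}{21445}$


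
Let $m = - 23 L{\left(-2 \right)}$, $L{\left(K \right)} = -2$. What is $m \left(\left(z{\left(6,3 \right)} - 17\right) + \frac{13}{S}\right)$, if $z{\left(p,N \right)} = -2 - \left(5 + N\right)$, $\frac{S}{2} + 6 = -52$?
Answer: $- \frac{72335}{58} \approx -1247.2$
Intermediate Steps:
$S = -116$ ($S = -12 + 2 \left(-52\right) = -12 - 104 = -116$)
$z{\left(p,N \right)} = -7 - N$
$m = 46$ ($m = \left(-23\right) \left(-2\right) = 46$)
$m \left(\left(z{\left(6,3 \right)} - 17\right) + \frac{13}{S}\right) = 46 \left(\left(\left(-7 - 3\right) - 17\right) + \frac{13}{-116}\right) = 46 \left(\left(\left(-7 - 3\right) - 17\right) + 13 \left(- \frac{1}{116}\right)\right) = 46 \left(\left(-10 - 17\right) - \frac{13}{116}\right) = 46 \left(-27 - \frac{13}{116}\right) = 46 \left(- \frac{3145}{116}\right) = - \frac{72335}{58}$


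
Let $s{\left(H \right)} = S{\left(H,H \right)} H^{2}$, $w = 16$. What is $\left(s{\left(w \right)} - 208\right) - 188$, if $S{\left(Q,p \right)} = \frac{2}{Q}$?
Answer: $-364$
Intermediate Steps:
$s{\left(H \right)} = 2 H$ ($s{\left(H \right)} = \frac{2}{H} H^{2} = 2 H$)
$\left(s{\left(w \right)} - 208\right) - 188 = \left(2 \cdot 16 - 208\right) - 188 = \left(32 - 208\right) - 188 = -176 - 188 = -364$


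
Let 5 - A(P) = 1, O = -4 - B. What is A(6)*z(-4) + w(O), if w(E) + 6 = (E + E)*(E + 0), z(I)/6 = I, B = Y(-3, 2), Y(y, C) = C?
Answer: -30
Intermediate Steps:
B = 2
z(I) = 6*I
O = -6 (O = -4 - 1*2 = -4 - 2 = -6)
w(E) = -6 + 2*E**2 (w(E) = -6 + (E + E)*(E + 0) = -6 + (2*E)*E = -6 + 2*E**2)
A(P) = 4 (A(P) = 5 - 1*1 = 5 - 1 = 4)
A(6)*z(-4) + w(O) = 4*(6*(-4)) + (-6 + 2*(-6)**2) = 4*(-24) + (-6 + 2*36) = -96 + (-6 + 72) = -96 + 66 = -30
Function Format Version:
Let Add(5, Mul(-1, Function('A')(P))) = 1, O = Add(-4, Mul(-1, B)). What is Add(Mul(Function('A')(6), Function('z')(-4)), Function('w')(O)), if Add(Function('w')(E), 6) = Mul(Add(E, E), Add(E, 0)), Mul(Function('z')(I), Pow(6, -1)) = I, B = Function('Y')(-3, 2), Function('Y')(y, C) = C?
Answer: -30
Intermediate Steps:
B = 2
Function('z')(I) = Mul(6, I)
O = -6 (O = Add(-4, Mul(-1, 2)) = Add(-4, -2) = -6)
Function('w')(E) = Add(-6, Mul(2, Pow(E, 2))) (Function('w')(E) = Add(-6, Mul(Add(E, E), Add(E, 0))) = Add(-6, Mul(Mul(2, E), E)) = Add(-6, Mul(2, Pow(E, 2))))
Function('A')(P) = 4 (Function('A')(P) = Add(5, Mul(-1, 1)) = Add(5, -1) = 4)
Add(Mul(Function('A')(6), Function('z')(-4)), Function('w')(O)) = Add(Mul(4, Mul(6, -4)), Add(-6, Mul(2, Pow(-6, 2)))) = Add(Mul(4, -24), Add(-6, Mul(2, 36))) = Add(-96, Add(-6, 72)) = Add(-96, 66) = -30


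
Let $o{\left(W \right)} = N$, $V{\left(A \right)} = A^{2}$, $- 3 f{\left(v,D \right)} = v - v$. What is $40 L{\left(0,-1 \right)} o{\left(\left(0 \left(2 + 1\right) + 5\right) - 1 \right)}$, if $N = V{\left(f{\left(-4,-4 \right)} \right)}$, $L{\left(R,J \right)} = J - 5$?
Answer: $0$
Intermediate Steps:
$L{\left(R,J \right)} = -5 + J$
$f{\left(v,D \right)} = 0$ ($f{\left(v,D \right)} = - \frac{v - v}{3} = \left(- \frac{1}{3}\right) 0 = 0$)
$N = 0$ ($N = 0^{2} = 0$)
$o{\left(W \right)} = 0$
$40 L{\left(0,-1 \right)} o{\left(\left(0 \left(2 + 1\right) + 5\right) - 1 \right)} = 40 \left(-5 - 1\right) 0 = 40 \left(-6\right) 0 = \left(-240\right) 0 = 0$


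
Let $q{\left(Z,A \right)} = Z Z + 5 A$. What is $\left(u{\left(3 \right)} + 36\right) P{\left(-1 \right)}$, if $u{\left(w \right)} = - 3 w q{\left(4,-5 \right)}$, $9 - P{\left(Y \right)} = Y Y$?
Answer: $936$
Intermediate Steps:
$P{\left(Y \right)} = 9 - Y^{2}$ ($P{\left(Y \right)} = 9 - Y Y = 9 - Y^{2}$)
$q{\left(Z,A \right)} = Z^{2} + 5 A$
$u{\left(w \right)} = 27 w$ ($u{\left(w \right)} = - 3 w \left(4^{2} + 5 \left(-5\right)\right) = - 3 w \left(16 - 25\right) = - 3 w \left(-9\right) = 27 w$)
$\left(u{\left(3 \right)} + 36\right) P{\left(-1 \right)} = \left(27 \cdot 3 + 36\right) \left(9 - \left(-1\right)^{2}\right) = \left(81 + 36\right) \left(9 - 1\right) = 117 \left(9 - 1\right) = 117 \cdot 8 = 936$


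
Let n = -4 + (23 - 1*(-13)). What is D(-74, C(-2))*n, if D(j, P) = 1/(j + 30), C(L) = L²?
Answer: -8/11 ≈ -0.72727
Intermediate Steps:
D(j, P) = 1/(30 + j)
n = 32 (n = -4 + (23 + 13) = -4 + 36 = 32)
D(-74, C(-2))*n = 32/(30 - 74) = 32/(-44) = -1/44*32 = -8/11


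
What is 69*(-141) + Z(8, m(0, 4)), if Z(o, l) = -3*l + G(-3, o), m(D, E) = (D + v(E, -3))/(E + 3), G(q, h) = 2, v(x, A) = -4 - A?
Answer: -68086/7 ≈ -9726.6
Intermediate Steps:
m(D, E) = (-1 + D)/(3 + E) (m(D, E) = (D + (-4 - 1*(-3)))/(E + 3) = (D + (-4 + 3))/(3 + E) = (D - 1)/(3 + E) = (-1 + D)/(3 + E))
Z(o, l) = 2 - 3*l (Z(o, l) = -3*l + 2 = 2 - 3*l)
69*(-141) + Z(8, m(0, 4)) = 69*(-141) + (2 - 3*(-1 + 0)/(3 + 4)) = -9729 + (2 - 3*(-1)/7) = -9729 + (2 - 3*(-1/7)) = -9729 + (2 + 3/7) = -9729 + 17/7 = -68086/7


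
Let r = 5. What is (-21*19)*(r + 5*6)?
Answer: -13965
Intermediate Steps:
(-21*19)*(r + 5*6) = (-21*19)*(5 + 5*6) = -399*(5 + 30) = -399*35 = -13965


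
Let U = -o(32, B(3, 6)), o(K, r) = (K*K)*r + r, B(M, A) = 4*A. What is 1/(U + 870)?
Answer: -1/23730 ≈ -4.2141e-5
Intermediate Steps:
o(K, r) = r + r*K² (o(K, r) = K²*r + r = r*K² + r = r + r*K²)
U = -24600 (U = -4*6*(1 + 32²) = -24*(1 + 1024) = -24*1025 = -1*24600 = -24600)
1/(U + 870) = 1/(-24600 + 870) = 1/(-23730) = -1/23730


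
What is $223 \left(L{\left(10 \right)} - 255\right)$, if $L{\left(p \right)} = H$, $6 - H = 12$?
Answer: $-58203$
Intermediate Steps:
$H = -6$ ($H = 6 - 12 = -6$)
$L{\left(p \right)} = -6$
$223 \left(L{\left(10 \right)} - 255\right) = 223 \left(-6 - 255\right) = 223 \left(-261\right) = -58203$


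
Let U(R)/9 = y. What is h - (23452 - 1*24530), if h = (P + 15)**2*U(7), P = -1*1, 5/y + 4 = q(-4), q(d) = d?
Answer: -49/2 ≈ -24.500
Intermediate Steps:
y = -5/8 (y = 5/(-4 - 4) = 5/(-8) = 5*(-1/8) = -5/8 ≈ -0.62500)
U(R) = -45/8 (U(R) = 9*(-5/8) = -45/8)
P = -1
h = -2205/2 (h = (-1 + 15)**2*(-45/8) = 14**2*(-45/8) = 196*(-45/8) = -2205/2 ≈ -1102.5)
h - (23452 - 1*24530) = -2205/2 - (23452 - 1*24530) = -2205/2 - (23452 - 24530) = -2205/2 - 1*(-1078) = -2205/2 + 1078 = -49/2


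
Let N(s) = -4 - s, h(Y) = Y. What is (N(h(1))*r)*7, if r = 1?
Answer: -35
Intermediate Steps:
(N(h(1))*r)*7 = ((-4 - 1*1)*1)*7 = ((-4 - 1)*1)*7 = -5*1*7 = -5*7 = -35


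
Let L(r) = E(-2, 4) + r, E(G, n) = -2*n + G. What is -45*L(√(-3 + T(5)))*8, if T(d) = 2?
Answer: 3600 - 360*I ≈ 3600.0 - 360.0*I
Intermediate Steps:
E(G, n) = G - 2*n
L(r) = -10 + r (L(r) = (-2 - 2*4) + r = (-2 - 8) + r = -10 + r)
-45*L(√(-3 + T(5)))*8 = -45*(-10 + √(-3 + 2))*8 = -45*(-10 + √(-1))*8 = -45*(-10 + I)*8 = (450 - 45*I)*8 = 3600 - 360*I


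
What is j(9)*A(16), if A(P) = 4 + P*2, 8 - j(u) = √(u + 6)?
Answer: 288 - 36*√15 ≈ 148.57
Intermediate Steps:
j(u) = 8 - √(6 + u) (j(u) = 8 - √(u + 6) = 8 - √(6 + u))
A(P) = 4 + 2*P
j(9)*A(16) = (8 - √(6 + 9))*(4 + 2*16) = (8 - √15)*(4 + 32) = (8 - √15)*36 = 288 - 36*√15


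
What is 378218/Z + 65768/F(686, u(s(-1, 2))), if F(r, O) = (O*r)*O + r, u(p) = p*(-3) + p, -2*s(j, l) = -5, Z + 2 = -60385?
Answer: -693591008/269265633 ≈ -2.5759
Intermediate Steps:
Z = -60387 (Z = -2 - 60385 = -60387)
s(j, l) = 5/2 (s(j, l) = -½*(-5) = 5/2)
u(p) = -2*p (u(p) = -3*p + p = -2*p)
F(r, O) = r + r*O² (F(r, O) = r*O² + r = r + r*O²)
378218/Z + 65768/F(686, u(s(-1, 2))) = 378218/(-60387) + 65768/((686*(1 + (-2*5/2)²))) = 378218*(-1/60387) + 65768/((686*(1 + (-5)²))) = -378218/60387 + 65768/((686*(1 + 25))) = -378218/60387 + 65768/((686*26)) = -378218/60387 + 65768/17836 = -378218/60387 + 65768*(1/17836) = -378218/60387 + 16442/4459 = -693591008/269265633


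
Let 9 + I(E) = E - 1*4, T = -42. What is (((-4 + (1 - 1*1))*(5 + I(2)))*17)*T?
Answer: -17136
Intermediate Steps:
I(E) = -13 + E (I(E) = -9 + (E - 1*4) = -9 + (E - 4) = -9 + (-4 + E) = -13 + E)
(((-4 + (1 - 1*1))*(5 + I(2)))*17)*T = (((-4 + (1 - 1*1))*(5 + (-13 + 2)))*17)*(-42) = (((-4 + (1 - 1))*(5 - 11))*17)*(-42) = (((-4 + 0)*(-6))*17)*(-42) = (-4*(-6)*17)*(-42) = (24*17)*(-42) = 408*(-42) = -17136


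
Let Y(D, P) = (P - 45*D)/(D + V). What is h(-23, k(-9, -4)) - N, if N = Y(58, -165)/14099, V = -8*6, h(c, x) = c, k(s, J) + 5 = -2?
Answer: -647999/28198 ≈ -22.980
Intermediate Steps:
k(s, J) = -7 (k(s, J) = -5 - 2 = -7)
V = -48
Y(D, P) = (P - 45*D)/(-48 + D) (Y(D, P) = (P - 45*D)/(D - 48) = (P - 45*D)/(-48 + D))
N = -555/28198 (N = ((-165 - 45*58)/(-48 + 58))/14099 = ((-165 - 2610)/10)*(1/14099) = ((1/10)*(-2775))*(1/14099) = -555/2*1/14099 = -555/28198 ≈ -0.019682)
h(-23, k(-9, -4)) - N = -23 - 1*(-555/28198) = -23 + 555/28198 = -647999/28198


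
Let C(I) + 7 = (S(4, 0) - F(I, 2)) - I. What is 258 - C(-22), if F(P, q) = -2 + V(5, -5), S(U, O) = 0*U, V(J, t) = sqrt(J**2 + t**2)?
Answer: 241 + 5*sqrt(2) ≈ 248.07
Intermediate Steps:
S(U, O) = 0
F(P, q) = -2 + 5*sqrt(2) (F(P, q) = -2 + sqrt(5**2 + (-5)**2) = -2 + sqrt(25 + 25) = -2 + sqrt(50) = -2 + 5*sqrt(2))
C(I) = -5 - I - 5*sqrt(2) (C(I) = -7 + ((0 - (-2 + 5*sqrt(2))) - I) = -7 + ((0 + (2 - 5*sqrt(2))) - I) = -7 + ((2 - 5*sqrt(2)) - I) = -7 + (2 - I - 5*sqrt(2)) = -5 - I - 5*sqrt(2))
258 - C(-22) = 258 - (-5 - 1*(-22) - 5*sqrt(2)) = 258 - (-5 + 22 - 5*sqrt(2)) = 258 - (17 - 5*sqrt(2)) = 258 + (-17 + 5*sqrt(2)) = 241 + 5*sqrt(2)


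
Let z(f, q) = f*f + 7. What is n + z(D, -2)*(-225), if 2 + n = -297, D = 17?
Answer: -66899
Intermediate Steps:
z(f, q) = 7 + f² (z(f, q) = f² + 7 = 7 + f²)
n = -299 (n = -2 - 297 = -299)
n + z(D, -2)*(-225) = -299 + (7 + 17²)*(-225) = -299 + (7 + 289)*(-225) = -299 + 296*(-225) = -299 - 66600 = -66899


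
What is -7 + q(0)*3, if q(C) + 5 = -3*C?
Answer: -22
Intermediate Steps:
q(C) = -5 - 3*C
-7 + q(0)*3 = -7 + (-5 - 3*0)*3 = -7 + (-5 + 0)*3 = -7 - 5*3 = -7 - 15 = -22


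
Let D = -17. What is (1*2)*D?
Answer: -34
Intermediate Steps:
(1*2)*D = (1*2)*(-17) = 2*(-17) = -34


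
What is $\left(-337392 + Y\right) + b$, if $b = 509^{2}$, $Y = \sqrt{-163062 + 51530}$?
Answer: $-78311 + 2 i \sqrt{27883} \approx -78311.0 + 333.96 i$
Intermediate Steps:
$Y = 2 i \sqrt{27883}$ ($Y = \sqrt{-111532} = 2 i \sqrt{27883} \approx 333.96 i$)
$b = 259081$
$\left(-337392 + Y\right) + b = \left(-337392 + 2 i \sqrt{27883}\right) + 259081 = -78311 + 2 i \sqrt{27883}$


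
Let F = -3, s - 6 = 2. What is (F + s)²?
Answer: 25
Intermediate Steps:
s = 8 (s = 6 + 2 = 8)
(F + s)² = (-3 + 8)² = 5² = 25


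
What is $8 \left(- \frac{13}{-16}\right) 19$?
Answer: $\frac{247}{2} \approx 123.5$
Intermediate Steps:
$8 \left(- \frac{13}{-16}\right) 19 = 8 \left(\left(-13\right) \left(- \frac{1}{16}\right)\right) 19 = 8 \cdot \frac{13}{16} \cdot 19 = \frac{13}{2} \cdot 19 = \frac{247}{2}$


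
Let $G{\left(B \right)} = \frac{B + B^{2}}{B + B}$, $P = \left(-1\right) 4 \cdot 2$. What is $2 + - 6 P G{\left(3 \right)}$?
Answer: $98$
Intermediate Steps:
$P = -8$ ($P = \left(-4\right) 2 = -8$)
$G{\left(B \right)} = \frac{B + B^{2}}{2 B}$
$2 + - 6 P G{\left(3 \right)} = 2 + \left(-6\right) \left(-8\right) \left(\frac{1}{2} + \frac{1}{2} \cdot 3\right) = 2 + 48 \left(\frac{1}{2} + \frac{3}{2}\right) = 2 + 48 \cdot 2 = 2 + 96 = 98$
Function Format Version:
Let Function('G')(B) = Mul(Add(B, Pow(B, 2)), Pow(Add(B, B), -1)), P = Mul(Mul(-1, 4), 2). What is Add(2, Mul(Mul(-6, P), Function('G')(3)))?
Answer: 98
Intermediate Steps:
P = -8 (P = Mul(-4, 2) = -8)
Function('G')(B) = Mul(Rational(1, 2), Pow(B, -1), Add(B, Pow(B, 2))) (Function('G')(B) = Mul(Add(B, Pow(B, 2)), Pow(Mul(2, B), -1)) = Mul(Add(B, Pow(B, 2)), Mul(Rational(1, 2), Pow(B, -1))) = Mul(Rational(1, 2), Pow(B, -1), Add(B, Pow(B, 2))))
Add(2, Mul(Mul(-6, P), Function('G')(3))) = Add(2, Mul(Mul(-6, -8), Add(Rational(1, 2), Mul(Rational(1, 2), 3)))) = Add(2, Mul(48, Add(Rational(1, 2), Rational(3, 2)))) = Add(2, Mul(48, 2)) = Add(2, 96) = 98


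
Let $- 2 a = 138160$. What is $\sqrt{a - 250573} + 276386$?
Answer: $276386 + 3 i \sqrt{35517} \approx 2.7639 \cdot 10^{5} + 565.38 i$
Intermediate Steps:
$a = -69080$ ($a = \left(- \frac{1}{2}\right) 138160 = -69080$)
$\sqrt{a - 250573} + 276386 = \sqrt{-69080 - 250573} + 276386 = \sqrt{-319653} + 276386 = 3 i \sqrt{35517} + 276386 = 276386 + 3 i \sqrt{35517}$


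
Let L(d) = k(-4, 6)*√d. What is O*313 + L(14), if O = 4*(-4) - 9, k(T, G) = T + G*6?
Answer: -7825 + 32*√14 ≈ -7705.3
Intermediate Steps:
k(T, G) = T + 6*G
O = -25 (O = -16 - 9 = -25)
L(d) = 32*√d (L(d) = (-4 + 6*6)*√d = (-4 + 36)*√d = 32*√d)
O*313 + L(14) = -25*313 + 32*√14 = -7825 + 32*√14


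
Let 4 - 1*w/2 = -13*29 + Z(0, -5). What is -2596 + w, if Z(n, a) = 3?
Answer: -1840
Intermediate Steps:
w = 756 (w = 8 - 2*(-13*29 + 3) = 8 - 2*(-377 + 3) = 8 - 2*(-374) = 8 + 748 = 756)
-2596 + w = -2596 + 756 = -1840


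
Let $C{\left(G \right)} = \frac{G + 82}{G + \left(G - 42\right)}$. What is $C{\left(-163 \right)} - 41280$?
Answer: $- \frac{15190959}{368} \approx -41280.0$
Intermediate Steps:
$C{\left(G \right)} = \frac{82 + G}{-42 + 2 G}$ ($C{\left(G \right)} = \frac{82 + G}{G + \left(-42 + G\right)} = \frac{82 + G}{-42 + 2 G}$)
$C{\left(-163 \right)} - 41280 = \frac{82 - 163}{2 \left(-21 - 163\right)} - 41280 = \frac{1}{2} \frac{1}{-184} \left(-81\right) - 41280 = \frac{1}{2} \left(- \frac{1}{184}\right) \left(-81\right) - 41280 = \frac{81}{368} - 41280 = - \frac{15190959}{368}$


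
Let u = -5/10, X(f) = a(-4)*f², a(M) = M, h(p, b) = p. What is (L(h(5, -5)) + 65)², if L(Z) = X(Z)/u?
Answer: 70225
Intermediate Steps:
X(f) = -4*f²
u = -½ (u = -5*⅒ = -½ ≈ -0.50000)
L(Z) = 8*Z² (L(Z) = (-4*Z²)/(-½) = -4*Z²*(-2) = 8*Z²)
(L(h(5, -5)) + 65)² = (8*5² + 65)² = (8*25 + 65)² = (200 + 65)² = 265² = 70225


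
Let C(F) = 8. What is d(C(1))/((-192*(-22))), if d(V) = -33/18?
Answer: -1/2304 ≈ -0.00043403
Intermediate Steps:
d(V) = -11/6 (d(V) = -33*1/18 = -11/6)
d(C(1))/((-192*(-22))) = -11/(6*((-192*(-22)))) = -11/6/4224 = -11/6*1/4224 = -1/2304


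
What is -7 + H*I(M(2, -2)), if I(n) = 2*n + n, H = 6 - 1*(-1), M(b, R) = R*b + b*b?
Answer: -7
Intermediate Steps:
M(b, R) = b**2 + R*b (M(b, R) = R*b + b**2 = b**2 + R*b)
H = 7 (H = 6 + 1 = 7)
I(n) = 3*n
-7 + H*I(M(2, -2)) = -7 + 7*(3*(2*(-2 + 2))) = -7 + 7*(3*(2*0)) = -7 + 7*(3*0) = -7 + 7*0 = -7 + 0 = -7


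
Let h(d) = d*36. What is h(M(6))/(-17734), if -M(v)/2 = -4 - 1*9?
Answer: -468/8867 ≈ -0.052780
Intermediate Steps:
M(v) = 26 (M(v) = -2*(-4 - 1*9) = -2*(-4 - 9) = -2*(-13) = 26)
h(d) = 36*d
h(M(6))/(-17734) = (36*26)/(-17734) = 936*(-1/17734) = -468/8867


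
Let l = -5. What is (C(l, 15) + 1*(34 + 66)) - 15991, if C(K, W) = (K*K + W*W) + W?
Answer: -15626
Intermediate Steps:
C(K, W) = W + K² + W² (C(K, W) = (K² + W²) + W = W + K² + W²)
(C(l, 15) + 1*(34 + 66)) - 15991 = ((15 + (-5)² + 15²) + 1*(34 + 66)) - 15991 = ((15 + 25 + 225) + 1*100) - 15991 = (265 + 100) - 15991 = 365 - 15991 = -15626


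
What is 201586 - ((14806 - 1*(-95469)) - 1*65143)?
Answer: 156454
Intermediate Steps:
201586 - ((14806 - 1*(-95469)) - 1*65143) = 201586 - ((14806 + 95469) - 65143) = 201586 - (110275 - 65143) = 201586 - 1*45132 = 201586 - 45132 = 156454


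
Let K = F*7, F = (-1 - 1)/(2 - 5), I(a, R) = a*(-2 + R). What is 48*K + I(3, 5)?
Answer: 233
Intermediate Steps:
F = ⅔ (F = -2/(-3) = -2*(-⅓) = ⅔ ≈ 0.66667)
K = 14/3 (K = (⅔)*7 = 14/3 ≈ 4.6667)
48*K + I(3, 5) = 48*(14/3) + 3*(-2 + 5) = 224 + 3*3 = 224 + 9 = 233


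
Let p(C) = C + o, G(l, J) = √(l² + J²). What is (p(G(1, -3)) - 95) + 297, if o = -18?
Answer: 184 + √10 ≈ 187.16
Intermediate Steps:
G(l, J) = √(J² + l²)
p(C) = -18 + C (p(C) = C - 18 = -18 + C)
(p(G(1, -3)) - 95) + 297 = ((-18 + √((-3)² + 1²)) - 95) + 297 = ((-18 + √(9 + 1)) - 95) + 297 = ((-18 + √10) - 95) + 297 = (-113 + √10) + 297 = 184 + √10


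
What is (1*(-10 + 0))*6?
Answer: -60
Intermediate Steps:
(1*(-10 + 0))*6 = (1*(-10))*6 = -10*6 = -60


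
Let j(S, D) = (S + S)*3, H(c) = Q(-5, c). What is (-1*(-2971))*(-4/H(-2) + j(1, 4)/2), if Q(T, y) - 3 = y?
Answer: -2971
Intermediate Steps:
Q(T, y) = 3 + y
H(c) = 3 + c
j(S, D) = 6*S (j(S, D) = (2*S)*3 = 6*S)
(-1*(-2971))*(-4/H(-2) + j(1, 4)/2) = (-1*(-2971))*(-4/(3 - 2) + (6*1)/2) = 2971*(-4/1 + 6*(½)) = 2971*(-4*1 + 3) = 2971*(-4 + 3) = 2971*(-1) = -2971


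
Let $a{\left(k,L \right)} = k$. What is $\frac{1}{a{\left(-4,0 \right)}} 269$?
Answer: $- \frac{269}{4} \approx -67.25$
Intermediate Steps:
$\frac{1}{a{\left(-4,0 \right)}} 269 = \frac{1}{-4} \cdot 269 = \left(- \frac{1}{4}\right) 269 = - \frac{269}{4}$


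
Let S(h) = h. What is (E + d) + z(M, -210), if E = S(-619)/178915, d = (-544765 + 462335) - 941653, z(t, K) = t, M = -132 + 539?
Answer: -183150992159/178915 ≈ -1.0237e+6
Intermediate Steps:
M = 407
d = -1024083 (d = -82430 - 941653 = -1024083)
E = -619/178915 ≈ -0.0034597
(E + d) + z(M, -210) = (-619/178915 - 1024083) + 407 = -183223810564/178915 + 407 = -183150992159/178915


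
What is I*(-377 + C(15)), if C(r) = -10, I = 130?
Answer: -50310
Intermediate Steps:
I*(-377 + C(15)) = 130*(-377 - 10) = 130*(-387) = -50310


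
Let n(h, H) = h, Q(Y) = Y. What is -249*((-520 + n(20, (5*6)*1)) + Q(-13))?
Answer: 127737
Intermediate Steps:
-249*((-520 + n(20, (5*6)*1)) + Q(-13)) = -249*((-520 + 20) - 13) = -249*(-500 - 13) = -249*(-513) = 127737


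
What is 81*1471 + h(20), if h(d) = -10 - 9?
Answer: 119132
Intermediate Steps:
h(d) = -19
81*1471 + h(20) = 81*1471 - 19 = 119151 - 19 = 119132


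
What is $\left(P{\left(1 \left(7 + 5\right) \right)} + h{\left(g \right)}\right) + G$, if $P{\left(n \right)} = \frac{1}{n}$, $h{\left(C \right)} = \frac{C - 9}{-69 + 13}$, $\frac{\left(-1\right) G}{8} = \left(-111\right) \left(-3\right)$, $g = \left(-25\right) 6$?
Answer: $- \frac{447061}{168} \approx -2661.1$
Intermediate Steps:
$g = -150$
$G = -2664$ ($G = - 8 \left(\left(-111\right) \left(-3\right)\right) = \left(-8\right) 333 = -2664$)
$h{\left(C \right)} = \frac{9}{56} - \frac{C}{56}$ ($h{\left(C \right)} = \frac{-9 + C}{-56} = \left(-9 + C\right) \left(- \frac{1}{56}\right) = \frac{9}{56} - \frac{C}{56}$)
$\left(P{\left(1 \left(7 + 5\right) \right)} + h{\left(g \right)}\right) + G = \left(\frac{1}{1 \left(7 + 5\right)} + \left(\frac{9}{56} - - \frac{75}{28}\right)\right) - 2664 = \left(\frac{1}{1 \cdot 12} + \left(\frac{9}{56} + \frac{75}{28}\right)\right) - 2664 = \left(\frac{1}{12} + \frac{159}{56}\right) - 2664 = \frac{491}{168} - 2664 = - \frac{447061}{168}$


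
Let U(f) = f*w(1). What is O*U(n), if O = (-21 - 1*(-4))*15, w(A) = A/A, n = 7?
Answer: -1785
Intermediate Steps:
w(A) = 1
U(f) = f (U(f) = f*1 = f)
O = -255 (O = (-21 + 4)*15 = -17*15 = -255)
O*U(n) = -255*7 = -1785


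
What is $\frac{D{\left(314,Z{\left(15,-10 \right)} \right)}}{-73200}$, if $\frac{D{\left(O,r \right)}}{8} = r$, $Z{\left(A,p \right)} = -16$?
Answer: $\frac{8}{4575} \approx 0.0017486$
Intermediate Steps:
$D{\left(O,r \right)} = 8 r$
$\frac{D{\left(314,Z{\left(15,-10 \right)} \right)}}{-73200} = \frac{8 \left(-16\right)}{-73200} = \left(-128\right) \left(- \frac{1}{73200}\right) = \frac{8}{4575}$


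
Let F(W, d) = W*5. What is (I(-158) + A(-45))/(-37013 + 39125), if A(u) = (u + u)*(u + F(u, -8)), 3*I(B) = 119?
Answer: 73019/6336 ≈ 11.524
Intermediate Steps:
I(B) = 119/3 (I(B) = (⅓)*119 = 119/3)
F(W, d) = 5*W
A(u) = 12*u² (A(u) = (u + u)*(u + 5*u) = (2*u)*(6*u) = 12*u²)
(I(-158) + A(-45))/(-37013 + 39125) = (119/3 + 12*(-45)²)/(-37013 + 39125) = (119/3 + 12*2025)/2112 = (119/3 + 24300)*(1/2112) = (73019/3)*(1/2112) = 73019/6336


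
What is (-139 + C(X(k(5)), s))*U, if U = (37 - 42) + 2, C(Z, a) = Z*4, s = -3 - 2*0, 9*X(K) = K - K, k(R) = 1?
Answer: 417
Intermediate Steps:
X(K) = 0 (X(K) = (K - K)/9 = (⅑)*0 = 0)
s = -3 (s = -3 + 0 = -3)
C(Z, a) = 4*Z
U = -3 (U = -5 + 2 = -3)
(-139 + C(X(k(5)), s))*U = (-139 + 4*0)*(-3) = (-139 + 0)*(-3) = -139*(-3) = 417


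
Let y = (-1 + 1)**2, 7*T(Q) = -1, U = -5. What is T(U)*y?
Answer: 0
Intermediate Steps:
T(Q) = -1/7 (T(Q) = (1/7)*(-1) = -1/7)
y = 0 (y = 0**2 = 0)
T(U)*y = -1/7*0 = 0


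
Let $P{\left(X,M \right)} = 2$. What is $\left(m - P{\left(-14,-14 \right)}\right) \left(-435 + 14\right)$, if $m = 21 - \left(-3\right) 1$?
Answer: $-9262$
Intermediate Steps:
$m = 24$ ($m = 21 - -3 = 21 + 3 = 24$)
$\left(m - P{\left(-14,-14 \right)}\right) \left(-435 + 14\right) = \left(24 - 2\right) \left(-435 + 14\right) = \left(24 - 2\right) \left(-421\right) = 22 \left(-421\right) = -9262$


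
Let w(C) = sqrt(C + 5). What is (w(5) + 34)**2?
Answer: (34 + sqrt(10))**2 ≈ 1381.0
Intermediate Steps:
w(C) = sqrt(5 + C)
(w(5) + 34)**2 = (sqrt(5 + 5) + 34)**2 = (sqrt(10) + 34)**2 = (34 + sqrt(10))**2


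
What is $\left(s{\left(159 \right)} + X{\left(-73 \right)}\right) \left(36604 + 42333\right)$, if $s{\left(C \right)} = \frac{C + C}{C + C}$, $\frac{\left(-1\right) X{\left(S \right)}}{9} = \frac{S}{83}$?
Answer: $\frac{58413380}{83} \approx 7.0378 \cdot 10^{5}$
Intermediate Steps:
$X{\left(S \right)} = - \frac{9 S}{83}$ ($X{\left(S \right)} = - 9 \frac{S}{83} = - \frac{9 S}{83}$)
$s{\left(C \right)} = 1$ ($s{\left(C \right)} = \frac{2 C}{2 C} = 2 C \frac{1}{2 C} = 1$)
$\left(s{\left(159 \right)} + X{\left(-73 \right)}\right) \left(36604 + 42333\right) = \left(1 - - \frac{657}{83}\right) \left(36604 + 42333\right) = \left(1 + \frac{657}{83}\right) 78937 = \frac{740}{83} \cdot 78937 = \frac{58413380}{83}$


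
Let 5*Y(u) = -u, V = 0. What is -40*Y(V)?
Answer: 0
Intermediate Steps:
Y(u) = -u/5 (Y(u) = (-u)/5 = -u/5)
-40*Y(V) = -(-8)*0 = -40*0 = 0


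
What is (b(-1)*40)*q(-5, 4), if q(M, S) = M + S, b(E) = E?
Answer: 40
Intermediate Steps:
(b(-1)*40)*q(-5, 4) = (-1*40)*(-5 + 4) = -40*(-1) = 40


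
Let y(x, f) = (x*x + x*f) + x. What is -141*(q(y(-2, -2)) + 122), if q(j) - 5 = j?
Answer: -18753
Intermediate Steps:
y(x, f) = x + x² + f*x (y(x, f) = (x² + f*x) + x = x + x² + f*x)
q(j) = 5 + j
-141*(q(y(-2, -2)) + 122) = -141*((5 - 2*(1 - 2 - 2)) + 122) = -141*((5 - 2*(-3)) + 122) = -141*((5 + 6) + 122) = -141*(11 + 122) = -141*133 = -18753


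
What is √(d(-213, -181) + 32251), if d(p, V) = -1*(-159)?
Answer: √32410 ≈ 180.03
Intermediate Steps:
d(p, V) = 159
√(d(-213, -181) + 32251) = √(159 + 32251) = √32410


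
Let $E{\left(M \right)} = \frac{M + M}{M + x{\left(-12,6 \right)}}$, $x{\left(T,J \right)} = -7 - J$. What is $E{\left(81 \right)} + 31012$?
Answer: $\frac{1054489}{34} \approx 31014.0$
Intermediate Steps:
$E{\left(M \right)} = \frac{2 M}{-13 + M}$ ($E{\left(M \right)} = \frac{M + M}{M - 13} = \frac{2 M}{M - 13} = \frac{2 M}{-13 + M}$)
$E{\left(81 \right)} + 31012 = 2 \cdot 81 \frac{1}{-13 + 81} + 31012 = 2 \cdot 81 \cdot \frac{1}{68} + 31012 = \frac{81}{34} + 31012 = \frac{1054489}{34}$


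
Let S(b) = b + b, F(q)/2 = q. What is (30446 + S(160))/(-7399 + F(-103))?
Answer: -30766/7605 ≈ -4.0455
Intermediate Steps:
F(q) = 2*q
S(b) = 2*b
(30446 + S(160))/(-7399 + F(-103)) = (30446 + 2*160)/(-7399 + 2*(-103)) = (30446 + 320)/(-7399 - 206) = 30766/(-7605) = 30766*(-1/7605) = -30766/7605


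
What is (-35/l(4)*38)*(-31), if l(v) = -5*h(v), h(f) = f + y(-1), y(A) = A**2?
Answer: -8246/5 ≈ -1649.2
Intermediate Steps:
h(f) = 1 + f (h(f) = f + (-1)**2 = f + 1 = 1 + f)
l(v) = -5 - 5*v (l(v) = -5*(1 + v) = -5 - 5*v)
(-35/l(4)*38)*(-31) = (-35/(-5 - 5*4)*38)*(-31) = (-35/(-5 - 20)*38)*(-31) = (-35/(-25)*38)*(-31) = (-35*(-1/25)*38)*(-31) = ((7/5)*38)*(-31) = (266/5)*(-31) = -8246/5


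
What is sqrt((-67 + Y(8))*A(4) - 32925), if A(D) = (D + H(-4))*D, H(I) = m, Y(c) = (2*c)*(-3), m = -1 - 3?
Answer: 5*I*sqrt(1317) ≈ 181.45*I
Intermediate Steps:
m = -4
Y(c) = -6*c
H(I) = -4
A(D) = D*(-4 + D) (A(D) = (D - 4)*D = (-4 + D)*D = D*(-4 + D))
sqrt((-67 + Y(8))*A(4) - 32925) = sqrt((-67 - 6*8)*(4*(-4 + 4)) - 32925) = sqrt((-67 - 48)*(4*0) - 32925) = sqrt(-115*0 - 32925) = sqrt(0 - 32925) = sqrt(-32925) = 5*I*sqrt(1317)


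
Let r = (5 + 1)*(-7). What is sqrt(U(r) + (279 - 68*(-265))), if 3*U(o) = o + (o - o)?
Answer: sqrt(18285) ≈ 135.22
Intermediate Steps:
r = -42 (r = 6*(-7) = -42)
U(o) = o/3 (U(o) = (o + (o - o))/3 = (o + 0)/3 = o/3)
sqrt(U(r) + (279 - 68*(-265))) = sqrt((1/3)*(-42) + (279 - 68*(-265))) = sqrt(-14 + (279 + 18020)) = sqrt(-14 + 18299) = sqrt(18285)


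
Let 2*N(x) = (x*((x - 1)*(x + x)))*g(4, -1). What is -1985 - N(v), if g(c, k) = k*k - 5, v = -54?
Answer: -643505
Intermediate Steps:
g(c, k) = -5 + k² (g(c, k) = k² - 5 = -5 + k²)
N(x) = -4*x²*(-1 + x) (N(x) = ((x*((x - 1)*(x + x)))*(-5 + (-1)²))/2 = ((x*((-1 + x)*(2*x)))*(-5 + 1))/2 = ((x*(2*x*(-1 + x)))*(-4))/2 = ((2*x²*(-1 + x))*(-4))/2 = (-8*x²*(-1 + x))/2 = -4*x²*(-1 + x))
-1985 - N(v) = -1985 - 4*(-54)²*(1 - 1*(-54)) = -1985 - 4*2916*(1 + 54) = -1985 - 4*2916*55 = -1985 - 1*641520 = -1985 - 641520 = -643505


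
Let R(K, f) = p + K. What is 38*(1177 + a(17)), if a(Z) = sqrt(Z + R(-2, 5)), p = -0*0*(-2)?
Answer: 44726 + 38*sqrt(15) ≈ 44873.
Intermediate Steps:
p = 0 (p = -0*(-2) = -1*0 = 0)
R(K, f) = K (R(K, f) = 0 + K = K)
a(Z) = sqrt(-2 + Z) (a(Z) = sqrt(Z - 2) = sqrt(-2 + Z))
38*(1177 + a(17)) = 38*(1177 + sqrt(-2 + 17)) = 38*(1177 + sqrt(15)) = 44726 + 38*sqrt(15)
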